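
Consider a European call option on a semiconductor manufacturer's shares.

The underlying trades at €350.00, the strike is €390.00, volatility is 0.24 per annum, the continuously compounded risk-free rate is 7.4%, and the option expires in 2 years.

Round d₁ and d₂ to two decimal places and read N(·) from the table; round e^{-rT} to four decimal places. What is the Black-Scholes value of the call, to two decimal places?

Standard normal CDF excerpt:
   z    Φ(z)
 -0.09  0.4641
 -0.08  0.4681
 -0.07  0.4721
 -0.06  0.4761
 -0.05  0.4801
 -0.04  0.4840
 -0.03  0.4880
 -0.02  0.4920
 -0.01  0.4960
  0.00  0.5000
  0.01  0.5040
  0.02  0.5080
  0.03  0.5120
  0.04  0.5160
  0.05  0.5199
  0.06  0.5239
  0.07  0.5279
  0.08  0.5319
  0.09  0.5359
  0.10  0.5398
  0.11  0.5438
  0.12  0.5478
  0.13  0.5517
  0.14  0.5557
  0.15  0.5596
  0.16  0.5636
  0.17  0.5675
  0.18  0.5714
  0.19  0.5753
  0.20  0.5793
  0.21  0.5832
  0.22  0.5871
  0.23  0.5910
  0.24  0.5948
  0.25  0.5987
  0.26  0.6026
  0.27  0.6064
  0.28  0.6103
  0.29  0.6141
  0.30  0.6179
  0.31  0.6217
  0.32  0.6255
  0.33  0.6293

σ√T = 0.24 × 1.4142 = 0.3394
d₁ = [ln(350/390) + (0.074 + ½·0.24²)·2] / (σ√T) = (-0.1082 + 0.2056) / 0.3394 = 0.2869 which rounds to 0.29
d₂ = 0.2869 − 0.3394 = -0.0525 which rounds to -0.05
exp(−rT) = exp(−0.074·2) = 0.8624
C = 350·N(0.29) − 390·0.8624·N(-0.05) = 350·0.6141 − 390·0.8624·0.4801 = 214.9350 − 161.4749 = 53.4601

€53.46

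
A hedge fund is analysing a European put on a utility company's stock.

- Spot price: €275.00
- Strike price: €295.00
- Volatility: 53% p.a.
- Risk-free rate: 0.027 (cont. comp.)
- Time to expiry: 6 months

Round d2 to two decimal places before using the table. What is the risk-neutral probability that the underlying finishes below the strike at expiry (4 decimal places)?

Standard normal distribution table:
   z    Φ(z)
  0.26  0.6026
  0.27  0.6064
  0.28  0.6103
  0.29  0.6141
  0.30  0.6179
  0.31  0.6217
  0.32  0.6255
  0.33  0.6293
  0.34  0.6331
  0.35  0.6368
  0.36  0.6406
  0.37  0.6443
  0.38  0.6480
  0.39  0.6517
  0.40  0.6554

T = 0.5;  σ√T = 0.3748
d₁ = [ln(275/295) + (0.027 + 0.53²/2)·0.5] / 0.3748 = [-0.0702 + 0.0837] / 0.3748 = 0.0361 ≈ 0.04
d₂ = d₁ − σ√T = 0.0361 − 0.3748 = -0.3387 ≈ -0.34
Pr(exercise) under Q = N(−d₂) = N(0.34) = 0.6331

0.6331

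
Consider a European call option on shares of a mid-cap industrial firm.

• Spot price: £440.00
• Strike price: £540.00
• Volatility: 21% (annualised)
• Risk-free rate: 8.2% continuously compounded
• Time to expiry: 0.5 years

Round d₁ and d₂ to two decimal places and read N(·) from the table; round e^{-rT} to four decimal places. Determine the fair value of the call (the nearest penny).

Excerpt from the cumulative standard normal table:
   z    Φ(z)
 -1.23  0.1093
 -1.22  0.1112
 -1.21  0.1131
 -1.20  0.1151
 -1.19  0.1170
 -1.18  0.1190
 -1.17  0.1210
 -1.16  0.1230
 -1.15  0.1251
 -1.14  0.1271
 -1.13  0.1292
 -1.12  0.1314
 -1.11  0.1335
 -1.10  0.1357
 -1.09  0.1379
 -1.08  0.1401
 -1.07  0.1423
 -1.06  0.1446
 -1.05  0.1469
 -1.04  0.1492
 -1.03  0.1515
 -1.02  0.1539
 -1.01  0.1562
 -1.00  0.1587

£4.98

σ√T = 0.21·√0.5 = 0.1485
d₁ = [ln(440/540) + (0.082 + 0.21²/2)·0.5] / 0.1485 = [-0.2048 + 0.0520] / 0.1485 = -1.0288 ⇒ -1.03
d₂ = d₁ − σ√T = -1.0288 − 0.1485 = -1.1773 ⇒ -1.18
exp(−rT) = exp(−0.082·0.5) = 0.9598
N(d₁) = N(-1.03) = 0.1515;  N(d₂) = N(-1.18) = 0.1190
C = 440·0.1515 − 540·0.9598·0.1190 = 66.6600 − 61.6767 = 4.9833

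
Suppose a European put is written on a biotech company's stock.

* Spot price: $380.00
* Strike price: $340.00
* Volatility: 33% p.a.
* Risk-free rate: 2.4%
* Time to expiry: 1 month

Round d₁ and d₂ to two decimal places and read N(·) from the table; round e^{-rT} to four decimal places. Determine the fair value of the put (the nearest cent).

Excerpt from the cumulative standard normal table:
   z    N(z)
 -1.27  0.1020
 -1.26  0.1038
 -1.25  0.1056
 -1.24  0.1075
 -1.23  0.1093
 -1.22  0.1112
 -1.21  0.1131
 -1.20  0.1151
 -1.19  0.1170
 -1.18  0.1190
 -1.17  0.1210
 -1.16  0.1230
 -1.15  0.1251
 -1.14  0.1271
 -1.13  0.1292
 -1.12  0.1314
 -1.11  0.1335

$2.28

σ√T = 0.33·√0.08333 = 0.0953
d₁ = [ln(380/340) + (0.024 + 0.33²/2)·0.08333] / 0.0953 = [0.1112 + 0.0065] / 0.0953 = 1.2362 which rounds to 1.24
d₂ = d₁ − σ√T = 1.2362 − 0.0953 = 1.1409 which rounds to 1.14
exp(−rT) = exp(−0.024·0.08333) = 0.9980
N(−d₂) = N(-1.14) = 0.1271;  N(−d₁) = N(-1.24) = 0.1075
P = 340·0.9980·0.1271 − 380·0.1075 = 43.1276 − 40.8500 = 2.2776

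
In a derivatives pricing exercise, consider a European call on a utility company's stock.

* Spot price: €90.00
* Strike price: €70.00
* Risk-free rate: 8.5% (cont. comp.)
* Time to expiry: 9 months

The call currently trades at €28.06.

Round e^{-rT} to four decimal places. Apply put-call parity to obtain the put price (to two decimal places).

e^(−rT) = e^(−0.085·0.75) = 0.9382
Put-call parity: C − P = S − K·e^(−rT) = 90 − 70·0.9382 = 90 − 65.6740 = 24.3260
P = C − (C − P) = 28.06 − (24.3260) = 3.7340

€3.73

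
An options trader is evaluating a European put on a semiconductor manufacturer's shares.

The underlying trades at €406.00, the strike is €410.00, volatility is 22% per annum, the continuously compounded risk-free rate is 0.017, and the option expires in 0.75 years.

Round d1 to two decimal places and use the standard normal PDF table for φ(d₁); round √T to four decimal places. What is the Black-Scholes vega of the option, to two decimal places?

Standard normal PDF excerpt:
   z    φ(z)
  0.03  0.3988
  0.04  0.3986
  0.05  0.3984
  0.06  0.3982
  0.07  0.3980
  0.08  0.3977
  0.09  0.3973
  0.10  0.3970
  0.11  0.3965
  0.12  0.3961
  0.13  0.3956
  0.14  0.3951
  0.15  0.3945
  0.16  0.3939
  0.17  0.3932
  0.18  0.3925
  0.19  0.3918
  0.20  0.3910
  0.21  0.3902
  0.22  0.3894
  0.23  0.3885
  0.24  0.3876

σ√T = 0.22·√0.75 = 0.1905
d₁ = [ln(406/410) + (0.017 + ½·0.22²)·0.75] / (σ√T) = (-0.0098 + 0.0309) / 0.1905 = 0.1107 ⇒ 0.11
√T = √0.75 = 0.8660
φ(d₁) = φ(0.11) = 0.3965
vega = S·φ(d₁)·√T = 406·0.3965·0.8660 = 139.4078

139.41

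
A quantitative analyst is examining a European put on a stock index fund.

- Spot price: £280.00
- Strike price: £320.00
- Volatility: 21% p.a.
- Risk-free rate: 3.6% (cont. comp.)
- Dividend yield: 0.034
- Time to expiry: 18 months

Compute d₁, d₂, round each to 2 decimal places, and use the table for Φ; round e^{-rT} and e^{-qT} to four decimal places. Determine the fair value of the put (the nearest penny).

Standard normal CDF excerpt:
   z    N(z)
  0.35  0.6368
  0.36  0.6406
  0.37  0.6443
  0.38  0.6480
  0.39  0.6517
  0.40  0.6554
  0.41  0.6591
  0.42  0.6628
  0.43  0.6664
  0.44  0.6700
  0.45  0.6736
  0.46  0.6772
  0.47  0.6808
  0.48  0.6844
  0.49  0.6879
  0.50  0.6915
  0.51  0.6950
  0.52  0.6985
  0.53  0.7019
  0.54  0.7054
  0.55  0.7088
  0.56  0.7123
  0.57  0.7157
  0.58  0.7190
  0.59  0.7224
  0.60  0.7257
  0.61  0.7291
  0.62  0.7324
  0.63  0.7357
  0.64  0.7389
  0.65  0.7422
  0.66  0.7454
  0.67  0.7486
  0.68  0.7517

σ√T = 0.21 × 1.2247 = 0.2572
ln(S/K) + (r − q + σ²/2)T = ln(280/320) + (0.036 − 0.034 + 0.21²/2)·1.5 = -0.1335 + 0.0361 = -0.0975
d₁ = -0.0975 / 0.2572 = -0.3789 ⇒ -0.38
d₂ = d₁ − σ√T = -0.3789 − 0.2572 = -0.6361 ⇒ -0.64
e^(−qT) = e^(−0.034·1.5) = 0.9503;  e^(−rT) = e^(−0.036·1.5) = 0.9474
N(−d₂) = N(0.64) = 0.7389;  N(−d₁) = N(0.38) = 0.6480
P = 320·0.9474·0.7389 − 280·0.9503·0.6480 = 224.0108 − 172.4224 = 51.5884

£51.59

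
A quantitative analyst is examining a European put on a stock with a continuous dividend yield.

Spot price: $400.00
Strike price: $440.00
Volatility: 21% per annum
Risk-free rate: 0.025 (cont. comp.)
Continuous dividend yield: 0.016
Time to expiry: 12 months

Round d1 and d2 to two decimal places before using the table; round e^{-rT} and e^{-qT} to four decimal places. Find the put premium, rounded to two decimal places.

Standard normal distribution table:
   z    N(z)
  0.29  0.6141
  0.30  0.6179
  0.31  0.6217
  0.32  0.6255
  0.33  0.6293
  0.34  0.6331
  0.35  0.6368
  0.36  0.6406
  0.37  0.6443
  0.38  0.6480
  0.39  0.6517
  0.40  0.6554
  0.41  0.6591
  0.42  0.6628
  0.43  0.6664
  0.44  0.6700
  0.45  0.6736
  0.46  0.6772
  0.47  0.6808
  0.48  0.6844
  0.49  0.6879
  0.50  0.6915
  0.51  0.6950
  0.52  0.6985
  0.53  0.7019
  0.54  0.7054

T = 1;  σ√T = 0.2100
ln(S/K) + (r − q + σ²/2)T = ln(400/440) + (0.025 − 0.016 + 0.21²/2)·1 = -0.0953 + 0.0310 = -0.0643
d₁ = -0.0643 / 0.2100 = -0.3060 → -0.31
d₂ = d₁ − σ√T = -0.3060 − 0.2100 = -0.5160 → -0.52
exp(−qT) = exp(−0.016·1) = 0.9841;  exp(−rT) = exp(−0.025·1) = 0.9753
P = 440·0.9753·N(0.52) − 400·0.9841·N(0.31) = 440·0.9753·0.6985 − 400·0.9841·0.6217 = 299.7487 − 244.7260 = 55.0227

$55.02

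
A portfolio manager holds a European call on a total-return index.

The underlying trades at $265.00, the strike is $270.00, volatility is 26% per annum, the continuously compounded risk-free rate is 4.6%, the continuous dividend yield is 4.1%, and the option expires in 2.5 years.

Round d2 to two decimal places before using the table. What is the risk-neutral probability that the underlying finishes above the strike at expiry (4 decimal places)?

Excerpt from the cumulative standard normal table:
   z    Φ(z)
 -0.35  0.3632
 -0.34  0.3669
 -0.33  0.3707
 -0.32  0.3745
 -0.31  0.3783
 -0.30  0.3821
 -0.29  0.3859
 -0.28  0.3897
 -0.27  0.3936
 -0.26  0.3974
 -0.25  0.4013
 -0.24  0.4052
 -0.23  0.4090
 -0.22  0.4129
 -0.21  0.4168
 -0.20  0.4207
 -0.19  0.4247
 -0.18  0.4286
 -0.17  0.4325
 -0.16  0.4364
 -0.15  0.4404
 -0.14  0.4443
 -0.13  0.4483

T = 2.5;  σ√T = 0.4111
d₁ = [ln(265/270) + (0.046 − 0.041 + ½·0.26²)·2.5] / (σ√T) = (-0.0187 + 0.0970) / 0.4111 = 0.1905 ≈ 0.19
d₂ = 0.1905 − 0.4111 = -0.2206 ≈ -0.22
Risk-neutral Pr[S_T > K] = N(d₂) = N(-0.22) = 0.4129

0.4129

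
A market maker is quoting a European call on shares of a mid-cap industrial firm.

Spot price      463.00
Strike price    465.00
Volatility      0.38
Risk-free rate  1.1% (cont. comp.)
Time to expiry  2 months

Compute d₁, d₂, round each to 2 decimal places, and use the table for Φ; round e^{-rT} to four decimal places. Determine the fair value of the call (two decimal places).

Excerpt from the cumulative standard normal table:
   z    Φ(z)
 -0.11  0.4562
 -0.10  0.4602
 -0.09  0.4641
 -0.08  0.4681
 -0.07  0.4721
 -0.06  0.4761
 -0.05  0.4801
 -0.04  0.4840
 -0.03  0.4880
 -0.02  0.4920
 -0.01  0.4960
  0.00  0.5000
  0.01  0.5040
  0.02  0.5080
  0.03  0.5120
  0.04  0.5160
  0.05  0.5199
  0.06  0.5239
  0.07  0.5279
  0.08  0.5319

27.15

σ√T = 0.38 × 0.4082 = 0.1551
d₁ = [ln(463/465) + (0.011 + ½·0.38²)·0.1667] / (σ√T) = (-0.0043 + 0.0139) / 0.1551 = 0.0616 → 0.06
d₂ = 0.0616 − 0.1551 = -0.0935 → -0.09
e^(−rT) = e^(−0.011·0.1667) = 0.9982
N(d₁) = N(0.06) = 0.5239;  N(d₂) = N(-0.09) = 0.4641
C = 463·0.5239 − 465·0.9982·0.4641 = 242.5657 − 215.4180 = 27.1477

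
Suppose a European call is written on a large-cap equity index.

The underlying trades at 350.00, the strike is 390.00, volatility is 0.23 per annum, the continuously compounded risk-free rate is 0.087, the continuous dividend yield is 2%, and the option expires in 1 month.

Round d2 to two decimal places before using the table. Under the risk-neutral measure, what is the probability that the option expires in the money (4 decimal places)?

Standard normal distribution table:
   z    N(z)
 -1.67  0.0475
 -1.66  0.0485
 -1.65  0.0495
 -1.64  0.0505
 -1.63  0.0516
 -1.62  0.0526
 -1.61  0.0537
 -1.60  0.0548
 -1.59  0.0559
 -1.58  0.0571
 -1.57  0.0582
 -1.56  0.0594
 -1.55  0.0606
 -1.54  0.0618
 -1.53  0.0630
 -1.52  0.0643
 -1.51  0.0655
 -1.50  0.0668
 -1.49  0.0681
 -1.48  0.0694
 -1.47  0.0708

0.0571

σ√T = 0.23 × 0.2887 = 0.0664
d₁ = [ln(350/390) + (0.087 − 0.02 + ½·0.23²)·0.08333] / (σ√T) = (-0.1082 + 0.0078) / 0.0664 = -1.5125 which rounds to -1.51
d₂ = -1.5125 − 0.0664 = -1.5789 which rounds to -1.58
Pr(exercise) under Q = N(d₂) = 0.0571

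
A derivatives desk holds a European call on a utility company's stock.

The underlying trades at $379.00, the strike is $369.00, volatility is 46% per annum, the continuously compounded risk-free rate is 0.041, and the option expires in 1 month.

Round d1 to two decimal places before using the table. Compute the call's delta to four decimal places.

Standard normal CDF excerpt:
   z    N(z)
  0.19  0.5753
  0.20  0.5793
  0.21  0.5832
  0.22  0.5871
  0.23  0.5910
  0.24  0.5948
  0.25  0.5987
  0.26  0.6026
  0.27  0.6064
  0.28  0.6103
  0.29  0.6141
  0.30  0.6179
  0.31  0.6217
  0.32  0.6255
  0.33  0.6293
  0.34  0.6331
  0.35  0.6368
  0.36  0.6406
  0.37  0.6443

σ√T = 0.46 × 0.2887 = 0.1328
d₁ = [ln(379/369) + (0.041 + 0.46²/2)·0.08333] / 0.1328 = [0.0267 + 0.0122] / 0.1328 = 0.2935 which rounds to 0.29
N(d₁) = N(0.29) = 0.6141
Δ_call = N(d₁) = 0.6141

0.6141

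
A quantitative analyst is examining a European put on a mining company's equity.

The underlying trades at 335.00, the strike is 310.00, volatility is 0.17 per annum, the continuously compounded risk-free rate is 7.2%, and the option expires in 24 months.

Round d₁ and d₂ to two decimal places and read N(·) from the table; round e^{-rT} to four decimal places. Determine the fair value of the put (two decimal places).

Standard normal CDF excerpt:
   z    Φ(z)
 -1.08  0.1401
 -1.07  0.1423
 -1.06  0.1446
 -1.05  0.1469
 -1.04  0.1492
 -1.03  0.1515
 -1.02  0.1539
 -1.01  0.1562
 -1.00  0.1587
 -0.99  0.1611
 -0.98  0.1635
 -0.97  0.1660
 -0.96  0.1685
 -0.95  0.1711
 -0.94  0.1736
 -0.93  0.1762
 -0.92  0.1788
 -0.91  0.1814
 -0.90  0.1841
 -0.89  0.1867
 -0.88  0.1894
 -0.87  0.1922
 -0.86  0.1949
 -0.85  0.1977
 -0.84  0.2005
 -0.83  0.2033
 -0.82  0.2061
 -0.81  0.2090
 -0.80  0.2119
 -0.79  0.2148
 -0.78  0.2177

σ√T = 0.17 × 1.4142 = 0.2404
d₁ = [ln(335/310) + (0.072 + ½·0.17²)·2] / (σ√T) = (0.0776 + 0.1729) / 0.2404 = 1.0418 which rounds to 1.04
d₂ = 1.0418 − 0.2404 = 0.8014 which rounds to 0.80
exp(−rT) = exp(−0.072·2) = 0.8659
N(−d₂) = N(-0.80) = 0.2119;  N(−d₁) = N(-1.04) = 0.1492
P = 310·0.8659·0.2119 − 335·0.1492 = 56.8801 − 49.9820 = 6.8981

6.90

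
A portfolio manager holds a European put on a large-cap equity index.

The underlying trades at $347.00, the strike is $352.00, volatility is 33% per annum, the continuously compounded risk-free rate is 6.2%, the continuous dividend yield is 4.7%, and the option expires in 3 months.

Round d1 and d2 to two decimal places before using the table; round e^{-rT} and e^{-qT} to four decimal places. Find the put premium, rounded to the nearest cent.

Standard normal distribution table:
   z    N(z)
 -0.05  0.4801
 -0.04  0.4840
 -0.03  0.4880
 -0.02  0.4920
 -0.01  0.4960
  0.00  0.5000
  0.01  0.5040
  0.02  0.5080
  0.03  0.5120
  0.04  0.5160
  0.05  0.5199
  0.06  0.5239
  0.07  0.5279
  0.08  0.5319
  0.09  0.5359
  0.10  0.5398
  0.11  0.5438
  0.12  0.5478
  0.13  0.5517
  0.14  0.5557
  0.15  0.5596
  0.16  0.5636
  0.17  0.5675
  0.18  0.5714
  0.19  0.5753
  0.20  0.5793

σ√T = 0.33·√0.25 = 0.1650
ln(S/K) + (r − q + σ²/2)T = ln(347/352) + (0.062 − 0.047 + 0.33²/2)·0.25 = -0.0143 + 0.0174 = 0.0031
d₁ = 0.0031 / 0.1650 = 0.0185 which rounds to 0.02
d₂ = d₁ − σ√T = 0.0185 − 0.1650 = -0.1465 which rounds to -0.15
e^(−qT) = e^(−0.047·0.25) = 0.9883;  e^(−rT) = e^(−0.062·0.25) = 0.9846
P = 352·0.9846·N(0.15) − 347·0.9883·N(-0.02) = 352·0.9846·0.5596 − 347·0.9883·0.4920 = 193.9457 − 168.7265 = 25.2192

$25.22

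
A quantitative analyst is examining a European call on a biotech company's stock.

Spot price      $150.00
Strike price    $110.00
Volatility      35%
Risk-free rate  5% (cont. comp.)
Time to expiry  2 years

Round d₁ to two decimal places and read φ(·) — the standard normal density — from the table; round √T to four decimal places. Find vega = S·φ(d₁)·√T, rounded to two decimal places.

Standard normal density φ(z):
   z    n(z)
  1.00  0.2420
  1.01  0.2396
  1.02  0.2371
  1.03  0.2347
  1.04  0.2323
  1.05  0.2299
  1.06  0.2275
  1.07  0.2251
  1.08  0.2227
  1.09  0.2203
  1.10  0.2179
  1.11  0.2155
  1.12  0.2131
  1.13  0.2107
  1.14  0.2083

47.24

σ√T = 0.35·√2 = 0.4950
d₁ = [ln(150/110) + (0.05 + 0.35²/2)·2] / 0.4950 = [0.3102 + 0.2225] / 0.4950 = 1.0761 ⇒ 1.08
√T = √2 = 1.4142
φ(d₁) = φ(1.08) = 0.2227
vega = S·φ(d₁)·√T = 150·0.2227·1.4142 = 47.2414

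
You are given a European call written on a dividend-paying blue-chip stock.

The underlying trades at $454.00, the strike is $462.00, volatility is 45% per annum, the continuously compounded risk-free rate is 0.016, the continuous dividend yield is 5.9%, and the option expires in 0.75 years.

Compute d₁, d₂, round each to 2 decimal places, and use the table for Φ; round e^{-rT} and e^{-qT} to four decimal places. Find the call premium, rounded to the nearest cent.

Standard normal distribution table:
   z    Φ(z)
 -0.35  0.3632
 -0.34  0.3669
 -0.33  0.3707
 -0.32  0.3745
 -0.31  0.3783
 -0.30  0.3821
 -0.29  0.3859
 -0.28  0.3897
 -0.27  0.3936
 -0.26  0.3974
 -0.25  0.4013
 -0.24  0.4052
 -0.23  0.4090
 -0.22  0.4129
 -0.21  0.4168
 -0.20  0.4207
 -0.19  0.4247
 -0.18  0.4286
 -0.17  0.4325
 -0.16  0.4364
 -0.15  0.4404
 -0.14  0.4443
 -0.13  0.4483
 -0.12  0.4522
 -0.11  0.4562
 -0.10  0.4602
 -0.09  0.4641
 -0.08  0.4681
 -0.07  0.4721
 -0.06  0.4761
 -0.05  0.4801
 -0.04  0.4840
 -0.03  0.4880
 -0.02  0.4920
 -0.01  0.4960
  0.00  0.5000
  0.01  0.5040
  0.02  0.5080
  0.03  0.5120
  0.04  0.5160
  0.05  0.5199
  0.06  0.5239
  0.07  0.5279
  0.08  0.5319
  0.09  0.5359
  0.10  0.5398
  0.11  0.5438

$58.33

T = 0.75;  σ√T = 0.3897
d₁ = [ln(454/462) + (0.016 − 0.059 + ½·0.45²)·0.75] / (σ√T) = (-0.0175 + 0.0437) / 0.3897 = 0.0673 which rounds to 0.07
d₂ = 0.0673 − 0.3897 = -0.3224 which rounds to -0.32
exp(−qT) = exp(−0.059·0.75) = 0.9567;  exp(−rT) = exp(−0.016·0.75) = 0.9881
C = 454·0.9567·N(0.07) − 462·0.9881·N(-0.32) = 454·0.9567·0.5279 − 462·0.9881·0.3745 = 229.2890 − 170.9601 = 58.3290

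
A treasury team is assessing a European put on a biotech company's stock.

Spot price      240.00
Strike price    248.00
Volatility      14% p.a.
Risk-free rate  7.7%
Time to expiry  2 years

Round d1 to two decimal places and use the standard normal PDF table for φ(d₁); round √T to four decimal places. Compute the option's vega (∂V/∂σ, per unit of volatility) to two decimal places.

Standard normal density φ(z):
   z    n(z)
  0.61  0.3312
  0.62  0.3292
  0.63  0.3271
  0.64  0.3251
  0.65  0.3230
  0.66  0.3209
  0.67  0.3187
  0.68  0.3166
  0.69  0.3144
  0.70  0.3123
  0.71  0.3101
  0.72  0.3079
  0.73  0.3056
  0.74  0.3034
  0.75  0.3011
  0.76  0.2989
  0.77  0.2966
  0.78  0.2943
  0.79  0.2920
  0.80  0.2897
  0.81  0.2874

105.25

T = 2;  σ√T = 0.1980
d₁ = [ln(240/248) + (0.077 + 0.14²/2)·2] / 0.1980 = [-0.0328 + 0.1736] / 0.1980 = 0.7112 ⇒ 0.71
√T = √2 = 1.4142
φ(d₁) = φ(0.71) = 0.3101
vega = S·φ(d₁)·√T = 240·0.3101·1.4142 = 105.2504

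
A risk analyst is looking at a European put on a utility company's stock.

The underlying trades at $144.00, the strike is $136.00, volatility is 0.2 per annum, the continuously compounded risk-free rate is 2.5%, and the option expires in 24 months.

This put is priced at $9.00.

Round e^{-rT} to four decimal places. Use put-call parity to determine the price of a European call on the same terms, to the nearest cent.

$23.64

exp(−rT) = exp(−0.025·2) = 0.9512
Put-call parity: C − P = S − K·e^(−rT) = 144 − 136·0.9512 = 144 − 129.3632 = 14.6368
C = P + (C − P) = 9.00 + (14.6368) = 23.6368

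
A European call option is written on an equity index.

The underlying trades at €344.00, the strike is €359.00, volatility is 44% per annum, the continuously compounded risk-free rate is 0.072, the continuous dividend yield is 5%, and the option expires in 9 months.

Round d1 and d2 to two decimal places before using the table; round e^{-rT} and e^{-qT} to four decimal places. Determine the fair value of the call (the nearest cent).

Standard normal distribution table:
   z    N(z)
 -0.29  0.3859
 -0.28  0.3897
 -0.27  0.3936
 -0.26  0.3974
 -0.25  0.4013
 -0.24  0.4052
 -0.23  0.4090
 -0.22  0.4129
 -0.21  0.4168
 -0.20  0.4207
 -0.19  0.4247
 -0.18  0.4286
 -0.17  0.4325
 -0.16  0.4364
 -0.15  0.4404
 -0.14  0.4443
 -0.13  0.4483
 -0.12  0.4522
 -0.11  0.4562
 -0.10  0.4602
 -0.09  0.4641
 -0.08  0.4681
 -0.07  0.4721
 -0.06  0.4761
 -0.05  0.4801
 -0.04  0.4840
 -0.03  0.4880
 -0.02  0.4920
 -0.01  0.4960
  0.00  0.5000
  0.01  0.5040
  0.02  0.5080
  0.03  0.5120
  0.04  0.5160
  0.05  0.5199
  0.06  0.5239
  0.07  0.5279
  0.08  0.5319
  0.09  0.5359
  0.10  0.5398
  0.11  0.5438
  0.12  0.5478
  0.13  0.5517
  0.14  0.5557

€46.35

σ√T = 0.44·√0.75 = 0.3811
d₁ = [ln(344/359) + (0.072 − 0.05 + 0.44²/2)·0.75] / 0.3811 = [-0.0427 + 0.0891] / 0.3811 = 0.1218 which rounds to 0.12
d₂ = d₁ − σ√T = 0.1218 − 0.3811 = -0.2592 which rounds to -0.26
e^(−qT) = e^(−0.05·0.75) = 0.9632;  e^(−rT) = e^(−0.072·0.75) = 0.9474
N(d₁) = N(0.12) = 0.5478;  N(d₂) = N(-0.26) = 0.3974
C = 344·0.9632·0.5478 − 359·0.9474·0.3974 = 181.5085 − 135.1623 = 46.3462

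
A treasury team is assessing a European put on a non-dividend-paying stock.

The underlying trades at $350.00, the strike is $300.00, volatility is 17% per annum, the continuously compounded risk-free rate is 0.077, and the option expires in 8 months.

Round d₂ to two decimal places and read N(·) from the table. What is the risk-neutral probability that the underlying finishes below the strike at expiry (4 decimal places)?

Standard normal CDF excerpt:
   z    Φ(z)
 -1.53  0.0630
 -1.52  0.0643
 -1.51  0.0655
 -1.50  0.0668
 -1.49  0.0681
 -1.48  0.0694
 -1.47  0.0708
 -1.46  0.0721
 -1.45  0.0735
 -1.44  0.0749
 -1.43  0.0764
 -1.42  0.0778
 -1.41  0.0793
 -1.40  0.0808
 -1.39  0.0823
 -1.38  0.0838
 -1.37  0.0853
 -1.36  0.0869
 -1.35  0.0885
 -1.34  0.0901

σ√T = 0.17·√0.6667 = 0.1388
d₁ = [ln(350/300) + (0.077 + 0.17²/2)·0.6667] / 0.1388 = [0.1542 + 0.0610] / 0.1388 = 1.5498 ⇒ 1.55
d₂ = d₁ − σ√T = 1.5498 − 0.1388 = 1.4110 ⇒ 1.41
Pr(exercise) under Q = N(−d₂) = N(-1.41) = 0.0793

0.0793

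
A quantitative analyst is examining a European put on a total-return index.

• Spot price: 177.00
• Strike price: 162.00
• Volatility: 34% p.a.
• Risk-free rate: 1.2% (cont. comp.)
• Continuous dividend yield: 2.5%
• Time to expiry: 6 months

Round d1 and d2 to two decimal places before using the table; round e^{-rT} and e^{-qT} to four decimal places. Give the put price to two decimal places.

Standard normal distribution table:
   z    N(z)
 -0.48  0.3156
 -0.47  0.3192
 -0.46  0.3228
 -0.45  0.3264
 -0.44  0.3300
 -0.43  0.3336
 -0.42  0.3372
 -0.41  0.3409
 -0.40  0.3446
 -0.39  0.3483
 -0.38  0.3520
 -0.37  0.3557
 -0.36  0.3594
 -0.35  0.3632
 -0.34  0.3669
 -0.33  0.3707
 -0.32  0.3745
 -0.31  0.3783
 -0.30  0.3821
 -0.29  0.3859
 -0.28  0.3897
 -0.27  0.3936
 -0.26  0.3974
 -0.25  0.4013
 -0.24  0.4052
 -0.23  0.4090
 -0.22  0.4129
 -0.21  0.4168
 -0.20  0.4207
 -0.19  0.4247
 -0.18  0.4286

σ√T = 0.34·√0.5 = 0.2404
ln(S/K) + (r − q + σ²/2)T = ln(177/162) + (0.012 − 0.025 + 0.34²/2)·0.5 = 0.0886 + 0.0224 = 0.1110
d₁ = 0.1110 / 0.2404 = 0.4615 → 0.46
d₂ = d₁ − σ√T = 0.4615 − 0.2404 = 0.2211 → 0.22
e^(−qT) = e^(−0.025·0.5) = 0.9876;  e^(−rT) = e^(−0.012·0.5) = 0.9940
P = 162·0.9940·N(-0.22) − 177·0.9876·N(-0.46) = 162·0.9940·0.4129 − 177·0.9876·0.3228 = 66.4885 − 56.4271 = 10.0613

10.06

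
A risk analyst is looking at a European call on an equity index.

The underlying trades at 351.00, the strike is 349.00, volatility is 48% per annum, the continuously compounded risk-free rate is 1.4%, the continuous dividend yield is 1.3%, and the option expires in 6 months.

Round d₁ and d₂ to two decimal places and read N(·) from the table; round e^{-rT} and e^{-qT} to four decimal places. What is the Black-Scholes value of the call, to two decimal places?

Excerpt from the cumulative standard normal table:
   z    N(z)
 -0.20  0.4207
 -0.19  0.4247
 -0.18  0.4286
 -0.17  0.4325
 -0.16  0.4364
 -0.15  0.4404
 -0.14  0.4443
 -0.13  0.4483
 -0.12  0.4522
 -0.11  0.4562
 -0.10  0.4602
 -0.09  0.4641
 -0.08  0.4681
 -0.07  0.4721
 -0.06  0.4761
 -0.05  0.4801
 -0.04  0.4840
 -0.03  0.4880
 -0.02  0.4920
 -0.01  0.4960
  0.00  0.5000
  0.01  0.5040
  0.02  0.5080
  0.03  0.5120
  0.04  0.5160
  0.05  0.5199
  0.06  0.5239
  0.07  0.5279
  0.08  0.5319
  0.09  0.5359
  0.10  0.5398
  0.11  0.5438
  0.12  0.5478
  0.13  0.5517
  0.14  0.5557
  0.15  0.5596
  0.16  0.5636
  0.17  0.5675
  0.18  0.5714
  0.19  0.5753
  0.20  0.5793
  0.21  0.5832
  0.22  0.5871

47.99

σ√T = 0.48·√0.5 = 0.3394
ln(S/K) + (r − q + σ²/2)T = ln(351/349) + (0.014 − 0.013 + 0.48²/2)·0.5 = 0.0057 + 0.0581 = 0.0638
d₁ = 0.0638 / 0.3394 = 0.1880 ≈ 0.19
d₂ = d₁ − σ√T = 0.1880 − 0.3394 = -0.1514 ≈ -0.15
e^(−qT) = e^(−0.013·0.5) = 0.9935;  e^(−rT) = e^(−0.014·0.5) = 0.9930
C = 351·0.9935·N(0.19) − 349·0.9930·N(-0.15) = 351·0.9935·0.5753 − 349·0.9930·0.4404 = 200.6178 − 152.6237 = 47.9941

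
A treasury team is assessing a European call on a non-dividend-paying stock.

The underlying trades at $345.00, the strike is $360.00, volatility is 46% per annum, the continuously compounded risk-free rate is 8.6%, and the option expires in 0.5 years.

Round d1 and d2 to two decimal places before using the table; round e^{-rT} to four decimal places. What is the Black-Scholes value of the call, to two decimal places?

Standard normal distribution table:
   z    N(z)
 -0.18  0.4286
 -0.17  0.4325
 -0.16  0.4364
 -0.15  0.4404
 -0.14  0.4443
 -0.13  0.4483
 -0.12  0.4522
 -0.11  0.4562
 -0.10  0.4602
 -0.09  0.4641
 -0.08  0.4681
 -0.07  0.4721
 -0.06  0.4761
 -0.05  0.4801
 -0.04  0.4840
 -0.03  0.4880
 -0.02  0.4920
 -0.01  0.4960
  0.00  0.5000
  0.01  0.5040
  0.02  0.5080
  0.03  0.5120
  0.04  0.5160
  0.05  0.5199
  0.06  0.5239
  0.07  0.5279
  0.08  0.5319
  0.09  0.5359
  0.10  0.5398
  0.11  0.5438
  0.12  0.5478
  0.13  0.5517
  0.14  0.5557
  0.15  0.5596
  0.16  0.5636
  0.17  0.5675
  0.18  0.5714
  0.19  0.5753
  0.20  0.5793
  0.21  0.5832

$43.95

σ√T = 0.46·√0.5 = 0.3253
d₁ = [ln(345/360) + (0.086 + 0.46²/2)·0.5] / 0.3253 = [-0.0426 + 0.0959] / 0.3253 = 0.1640 ⇒ 0.16
d₂ = d₁ − σ√T = 0.1640 − 0.3253 = -0.1613 ⇒ -0.16
exp(−rT) = exp(−0.086·0.5) = 0.9579
N(d₁) = N(0.16) = 0.5636;  N(d₂) = N(-0.16) = 0.4364
C = 345·0.5636 − 360·0.9579·0.4364 = 194.4420 − 150.4899 = 43.9521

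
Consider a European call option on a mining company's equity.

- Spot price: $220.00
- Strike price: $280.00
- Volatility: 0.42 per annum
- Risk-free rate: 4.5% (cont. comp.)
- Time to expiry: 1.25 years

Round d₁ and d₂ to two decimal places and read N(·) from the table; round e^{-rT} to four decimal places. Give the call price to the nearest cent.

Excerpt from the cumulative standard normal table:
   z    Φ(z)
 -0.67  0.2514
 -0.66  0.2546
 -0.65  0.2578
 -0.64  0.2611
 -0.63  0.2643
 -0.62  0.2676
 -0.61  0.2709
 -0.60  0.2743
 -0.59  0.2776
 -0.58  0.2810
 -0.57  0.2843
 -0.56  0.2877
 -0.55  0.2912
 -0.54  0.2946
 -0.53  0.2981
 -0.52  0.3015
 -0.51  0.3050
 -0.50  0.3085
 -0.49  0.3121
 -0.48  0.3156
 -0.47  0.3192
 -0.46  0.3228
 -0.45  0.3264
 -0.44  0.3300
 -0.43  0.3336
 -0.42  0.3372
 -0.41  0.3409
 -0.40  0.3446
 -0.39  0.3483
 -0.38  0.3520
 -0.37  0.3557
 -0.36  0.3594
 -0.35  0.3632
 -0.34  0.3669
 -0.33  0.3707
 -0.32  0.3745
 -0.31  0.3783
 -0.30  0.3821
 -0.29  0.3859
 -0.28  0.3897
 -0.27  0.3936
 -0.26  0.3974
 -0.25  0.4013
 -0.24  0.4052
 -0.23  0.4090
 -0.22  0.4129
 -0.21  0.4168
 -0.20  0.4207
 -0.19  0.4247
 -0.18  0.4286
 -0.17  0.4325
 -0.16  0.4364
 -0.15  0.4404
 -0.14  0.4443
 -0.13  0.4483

$26.05

T = 1.25;  σ√T = 0.4696
d₁ = [ln(220/280) + (0.045 + 0.42²/2)·1.25] / 0.4696 = [-0.2412 + 0.1665] / 0.4696 = -0.1590 which rounds to -0.16
d₂ = d₁ − σ√T = -0.1590 − 0.4696 = -0.6286 which rounds to -0.63
e^(−rT) = e^(−0.045·1.25) = 0.9453
N(d₁) = N(-0.16) = 0.4364;  N(d₂) = N(-0.63) = 0.2643
C = 220·0.4364 − 280·0.9453·0.2643 = 96.0080 − 69.9560 = 26.0520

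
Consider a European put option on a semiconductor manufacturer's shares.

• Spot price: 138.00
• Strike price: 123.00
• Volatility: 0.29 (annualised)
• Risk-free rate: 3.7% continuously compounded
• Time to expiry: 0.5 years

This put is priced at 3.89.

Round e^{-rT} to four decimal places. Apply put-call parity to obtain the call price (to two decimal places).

21.14

e^(−rT) = e^(−0.037·0.5) = 0.9817
Put-call parity: C − P = S − K·e^(−rT) = 138 − 123·0.9817 = 138 − 120.7491 = 17.2509
C = P + (C − P) = 3.89 + (17.2509) = 21.1409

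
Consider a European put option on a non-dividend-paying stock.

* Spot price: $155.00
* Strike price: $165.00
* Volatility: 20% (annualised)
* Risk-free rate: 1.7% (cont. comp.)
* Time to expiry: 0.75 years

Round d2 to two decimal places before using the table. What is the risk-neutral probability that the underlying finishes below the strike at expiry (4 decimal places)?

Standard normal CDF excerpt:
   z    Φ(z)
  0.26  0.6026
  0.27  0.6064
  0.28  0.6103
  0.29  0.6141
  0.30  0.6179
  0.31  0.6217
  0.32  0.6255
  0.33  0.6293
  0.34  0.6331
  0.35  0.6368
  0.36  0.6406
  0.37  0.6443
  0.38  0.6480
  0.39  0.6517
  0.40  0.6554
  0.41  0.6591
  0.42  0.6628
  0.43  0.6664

σ√T = 0.2 × 0.8660 = 0.1732
d₁ = [ln(155/165) + (0.017 + 0.2²/2)·0.75] / 0.1732 = [-0.0625 + 0.0278] / 0.1732 = -0.2007 ⇒ -0.20
d₂ = d₁ − σ√T = -0.2007 − 0.1732 = -0.3740 ⇒ -0.37
Pr(exercise) under Q = N(−d₂) = N(0.37) = 0.6443

0.6443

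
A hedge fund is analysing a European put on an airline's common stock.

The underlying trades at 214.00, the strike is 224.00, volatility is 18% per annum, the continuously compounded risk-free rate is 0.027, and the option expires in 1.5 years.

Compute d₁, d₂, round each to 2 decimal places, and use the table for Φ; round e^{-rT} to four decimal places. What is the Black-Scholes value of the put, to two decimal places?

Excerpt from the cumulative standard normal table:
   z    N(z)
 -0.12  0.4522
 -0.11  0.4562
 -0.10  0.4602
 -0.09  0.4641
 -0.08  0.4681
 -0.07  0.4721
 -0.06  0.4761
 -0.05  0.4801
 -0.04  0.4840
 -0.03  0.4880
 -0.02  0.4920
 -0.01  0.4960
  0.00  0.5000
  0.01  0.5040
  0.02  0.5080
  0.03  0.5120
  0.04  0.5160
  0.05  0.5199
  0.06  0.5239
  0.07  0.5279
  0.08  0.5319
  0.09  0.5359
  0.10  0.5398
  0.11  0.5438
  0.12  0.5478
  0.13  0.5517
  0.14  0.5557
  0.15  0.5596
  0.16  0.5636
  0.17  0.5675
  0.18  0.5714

19.36

σ√T = 0.18 × 1.2247 = 0.2205
d₁ = [ln(214/224) + (0.027 + ½·0.18²)·1.5] / (σ√T) = (-0.0457 + 0.0648) / 0.2205 = 0.0868 → 0.09
d₂ = 0.0868 − 0.2205 = -0.1337 → -0.13
exp(−rT) = exp(−0.027·1.5) = 0.9603
N(−d₂) = N(0.13) = 0.5517;  N(−d₁) = N(-0.09) = 0.4641
P = 224·0.9603·0.5517 − 214·0.4641 = 118.6746 − 99.3174 = 19.3572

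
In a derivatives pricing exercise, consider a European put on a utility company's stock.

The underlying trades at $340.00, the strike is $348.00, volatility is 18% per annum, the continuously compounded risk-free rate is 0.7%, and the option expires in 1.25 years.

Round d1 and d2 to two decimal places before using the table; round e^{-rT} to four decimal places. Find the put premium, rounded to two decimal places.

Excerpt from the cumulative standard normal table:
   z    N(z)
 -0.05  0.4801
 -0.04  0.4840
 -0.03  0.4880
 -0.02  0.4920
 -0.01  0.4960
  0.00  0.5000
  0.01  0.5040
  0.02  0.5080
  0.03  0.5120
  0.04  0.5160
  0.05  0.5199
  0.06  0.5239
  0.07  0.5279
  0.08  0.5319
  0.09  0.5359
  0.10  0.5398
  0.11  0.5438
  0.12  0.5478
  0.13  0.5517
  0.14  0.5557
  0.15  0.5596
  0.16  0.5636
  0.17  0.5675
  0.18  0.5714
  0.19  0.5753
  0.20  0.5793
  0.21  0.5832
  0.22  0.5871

$29.85

σ√T = 0.18 × 1.1180 = 0.2012
d₁ = [ln(340/348) + (0.007 + 0.18²/2)·1.25] / 0.2012 = [-0.0233 + 0.0290] / 0.2012 = 0.0285 ⇒ 0.03
d₂ = d₁ − σ√T = 0.0285 − 0.2012 = -0.1727 ⇒ -0.17
exp(−rT) = exp(−0.007·1.25) = 0.9913
P = 348·0.9913·N(0.17) − 340·N(-0.03) = 348·0.9913·0.5675 − 340·0.4880 = 195.7718 − 165.9200 = 29.8518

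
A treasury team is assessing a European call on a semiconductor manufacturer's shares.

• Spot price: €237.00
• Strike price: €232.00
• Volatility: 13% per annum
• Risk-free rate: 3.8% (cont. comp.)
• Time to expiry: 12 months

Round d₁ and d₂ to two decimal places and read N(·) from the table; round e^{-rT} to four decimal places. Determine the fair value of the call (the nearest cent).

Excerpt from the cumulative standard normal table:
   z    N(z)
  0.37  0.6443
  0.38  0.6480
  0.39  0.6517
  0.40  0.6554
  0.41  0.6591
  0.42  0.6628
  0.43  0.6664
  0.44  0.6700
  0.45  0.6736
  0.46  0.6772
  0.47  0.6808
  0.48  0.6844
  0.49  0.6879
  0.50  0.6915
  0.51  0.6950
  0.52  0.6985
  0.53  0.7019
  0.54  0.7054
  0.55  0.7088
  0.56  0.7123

€19.99

σ√T = 0.13·√1 = 0.1300
d₁ = [ln(237/232) + (0.038 + ½·0.13²)·1] / (σ√T) = (0.0213 + 0.0464) / 0.1300 = 0.5213 → 0.52
d₂ = 0.5213 − 0.1300 = 0.3913 → 0.39
exp(−rT) = exp(−0.038·1) = 0.9627
N(d₁) = N(0.52) = 0.6985;  N(d₂) = N(0.39) = 0.6517
C = 237·0.6985 − 232·0.9627·0.6517 = 165.5445 − 145.5548 = 19.9897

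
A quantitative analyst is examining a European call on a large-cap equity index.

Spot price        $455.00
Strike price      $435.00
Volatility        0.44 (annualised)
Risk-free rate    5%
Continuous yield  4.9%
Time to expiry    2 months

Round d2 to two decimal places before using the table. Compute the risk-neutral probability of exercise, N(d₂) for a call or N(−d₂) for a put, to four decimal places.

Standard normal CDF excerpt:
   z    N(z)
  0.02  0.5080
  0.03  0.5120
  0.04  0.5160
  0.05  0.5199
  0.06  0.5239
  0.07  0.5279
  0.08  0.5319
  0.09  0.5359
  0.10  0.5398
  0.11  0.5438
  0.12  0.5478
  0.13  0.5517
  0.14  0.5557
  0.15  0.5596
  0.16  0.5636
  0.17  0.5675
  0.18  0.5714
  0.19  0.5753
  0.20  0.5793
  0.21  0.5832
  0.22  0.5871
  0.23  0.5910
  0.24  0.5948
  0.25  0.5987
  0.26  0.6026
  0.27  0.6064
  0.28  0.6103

T = 0.1667;  σ√T = 0.1796
d₁ = [ln(455/435) + (0.05 − 0.049 + ½·0.44²)·0.1667] / (σ√T) = (0.0450 + 0.0163) / 0.1796 = 0.3410 ≈ 0.34
d₂ = 0.3410 − 0.1796 = 0.1614 ≈ 0.16
Pr(exercise) under Q = N(d₂) = 0.5636

0.5636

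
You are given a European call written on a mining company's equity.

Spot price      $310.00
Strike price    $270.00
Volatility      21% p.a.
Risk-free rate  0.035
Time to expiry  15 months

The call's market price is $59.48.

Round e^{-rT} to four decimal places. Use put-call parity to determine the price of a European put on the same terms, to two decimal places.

$7.92

exp(−rT) = exp(−0.035·1.25) = 0.9572
Put-call parity: C − P = S − K·e^(−rT) = 310 − 270·0.9572 = 310 − 258.4440 = 51.5560
P = C − (C − P) = 59.48 − (51.5560) = 7.9240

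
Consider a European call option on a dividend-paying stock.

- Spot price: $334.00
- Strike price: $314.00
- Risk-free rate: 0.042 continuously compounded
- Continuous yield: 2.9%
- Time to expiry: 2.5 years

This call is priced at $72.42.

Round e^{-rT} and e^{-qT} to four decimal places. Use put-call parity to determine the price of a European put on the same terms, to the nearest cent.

$44.46

e^(−qT) = e^(−0.029·2.5) = 0.9301;  e^(−rT) = e^(−0.042·2.5) = 0.9003
Put-call parity: C − P = S·e^(−qT) − K·e^(−rT) = 334·0.9301 − 314·0.9003 = 310.6534 − 282.6942 = 27.9592
P = C − (C − P) = 72.42 − (27.9592) = 44.4608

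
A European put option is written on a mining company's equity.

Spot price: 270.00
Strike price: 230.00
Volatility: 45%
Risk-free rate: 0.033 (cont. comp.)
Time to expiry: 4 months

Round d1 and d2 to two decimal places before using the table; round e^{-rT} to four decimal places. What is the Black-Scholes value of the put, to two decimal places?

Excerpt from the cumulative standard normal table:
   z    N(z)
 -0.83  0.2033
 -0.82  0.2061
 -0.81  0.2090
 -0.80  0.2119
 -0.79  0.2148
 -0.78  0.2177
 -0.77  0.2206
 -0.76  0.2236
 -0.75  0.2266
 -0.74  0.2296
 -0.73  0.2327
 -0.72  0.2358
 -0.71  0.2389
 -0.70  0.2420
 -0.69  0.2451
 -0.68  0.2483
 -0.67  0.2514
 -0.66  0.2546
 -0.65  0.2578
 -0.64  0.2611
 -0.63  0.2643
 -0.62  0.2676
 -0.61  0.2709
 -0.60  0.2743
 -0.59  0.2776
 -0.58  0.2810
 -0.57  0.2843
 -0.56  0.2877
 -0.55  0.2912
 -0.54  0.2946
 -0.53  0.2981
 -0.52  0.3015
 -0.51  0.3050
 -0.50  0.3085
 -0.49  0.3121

9.82

σ√T = 0.45·√0.3333 = 0.2598
d₁ = [ln(270/230) + (0.033 + 0.45²/2)·0.3333] / 0.2598 = [0.1603 + 0.0447] / 0.2598 = 0.7894 → 0.79
d₂ = d₁ − σ√T = 0.7894 − 0.2598 = 0.5296 → 0.53
e^(−rT) = e^(−0.033·0.3333) = 0.9891
N(−d₂) = N(-0.53) = 0.2981;  N(−d₁) = N(-0.79) = 0.2148
P = 230·0.9891·0.2981 − 270·0.2148 = 67.8157 − 57.9960 = 9.8197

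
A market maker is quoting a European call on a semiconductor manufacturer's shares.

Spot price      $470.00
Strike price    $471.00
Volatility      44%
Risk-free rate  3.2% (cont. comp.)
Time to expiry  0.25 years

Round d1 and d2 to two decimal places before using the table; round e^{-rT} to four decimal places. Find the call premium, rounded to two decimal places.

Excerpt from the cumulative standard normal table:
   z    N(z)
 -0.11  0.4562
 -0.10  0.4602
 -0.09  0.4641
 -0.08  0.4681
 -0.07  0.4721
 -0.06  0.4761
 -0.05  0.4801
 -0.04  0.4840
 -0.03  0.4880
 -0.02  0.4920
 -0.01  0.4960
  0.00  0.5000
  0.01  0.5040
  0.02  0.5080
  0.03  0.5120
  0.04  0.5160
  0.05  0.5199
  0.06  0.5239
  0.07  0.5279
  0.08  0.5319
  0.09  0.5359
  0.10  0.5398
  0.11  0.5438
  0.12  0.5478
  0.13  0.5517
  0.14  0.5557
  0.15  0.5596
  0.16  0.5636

$42.47

T = 0.25;  σ√T = 0.2200
d₁ = [ln(470/471) + (0.032 + ½·0.44²)·0.25] / (σ√T) = (-0.0021 + 0.0322) / 0.2200 = 0.1367 ⇒ 0.14
d₂ = 0.1367 − 0.2200 = -0.0833 ⇒ -0.08
exp(−rT) = exp(−0.032·0.25) = 0.9920
C = 470·N(0.14) − 471·0.9920·N(-0.08) = 470·0.5557 − 471·0.9920·0.4681 = 261.1790 − 218.7113 = 42.4677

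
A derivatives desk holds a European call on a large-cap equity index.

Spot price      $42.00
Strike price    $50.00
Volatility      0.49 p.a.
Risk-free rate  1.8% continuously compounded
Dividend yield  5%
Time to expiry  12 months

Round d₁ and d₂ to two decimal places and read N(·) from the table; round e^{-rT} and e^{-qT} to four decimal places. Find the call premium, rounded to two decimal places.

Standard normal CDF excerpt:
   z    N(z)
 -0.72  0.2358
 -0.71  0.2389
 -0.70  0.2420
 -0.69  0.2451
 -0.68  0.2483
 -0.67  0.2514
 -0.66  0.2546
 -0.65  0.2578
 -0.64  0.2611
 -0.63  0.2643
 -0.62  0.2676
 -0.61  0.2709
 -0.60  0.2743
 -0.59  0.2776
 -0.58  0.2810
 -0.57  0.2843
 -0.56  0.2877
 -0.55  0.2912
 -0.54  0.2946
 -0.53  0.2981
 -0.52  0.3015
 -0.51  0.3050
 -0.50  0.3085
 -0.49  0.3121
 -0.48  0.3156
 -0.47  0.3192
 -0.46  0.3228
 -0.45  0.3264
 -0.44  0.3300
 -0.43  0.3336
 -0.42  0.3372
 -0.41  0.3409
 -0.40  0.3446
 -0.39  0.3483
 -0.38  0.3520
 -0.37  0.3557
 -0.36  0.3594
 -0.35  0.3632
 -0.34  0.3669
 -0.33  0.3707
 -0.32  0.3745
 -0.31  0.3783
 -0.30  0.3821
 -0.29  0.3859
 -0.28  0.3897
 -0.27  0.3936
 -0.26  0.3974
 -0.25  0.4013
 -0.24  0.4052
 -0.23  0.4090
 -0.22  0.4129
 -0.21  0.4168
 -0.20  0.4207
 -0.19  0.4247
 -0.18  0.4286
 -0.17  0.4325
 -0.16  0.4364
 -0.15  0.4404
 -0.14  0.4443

$4.78

σ√T = 0.49 × 1.0000 = 0.4900
d₁ = [ln(42/50) + (0.018 − 0.05 + ½·0.49²)·1] / (σ√T) = (-0.1744 + 0.0880) / 0.4900 = -0.1761 ⇒ -0.18
d₂ = -0.1761 − 0.4900 = -0.6661 ⇒ -0.67
e^(−qT) = e^(−0.05·1) = 0.9512;  e^(−rT) = e^(−0.018·1) = 0.9822
C = 42·0.9512·N(-0.18) − 50·0.9822·N(-0.67) = 42·0.9512·0.4286 − 50·0.9822·0.2514 = 17.1227 − 12.3463 = 4.7765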